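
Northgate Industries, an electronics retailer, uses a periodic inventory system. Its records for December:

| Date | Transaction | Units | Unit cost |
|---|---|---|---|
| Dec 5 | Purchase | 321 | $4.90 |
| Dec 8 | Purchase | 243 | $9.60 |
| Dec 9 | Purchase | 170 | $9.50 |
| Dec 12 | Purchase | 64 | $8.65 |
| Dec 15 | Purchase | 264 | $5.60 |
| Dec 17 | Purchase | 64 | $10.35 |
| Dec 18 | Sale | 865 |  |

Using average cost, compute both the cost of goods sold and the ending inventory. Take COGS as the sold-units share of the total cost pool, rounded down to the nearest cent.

Dec 18, sell 865: 865/1126 × $8,215.10 → $6,310.88
Ending inventory (cost pool remaining) = $1,904.22
Check: goods available $8,215.10 = COGS $6,310.88 + ending $1,904.22

COGS = $6,310.88; ending inventory = $1,904.22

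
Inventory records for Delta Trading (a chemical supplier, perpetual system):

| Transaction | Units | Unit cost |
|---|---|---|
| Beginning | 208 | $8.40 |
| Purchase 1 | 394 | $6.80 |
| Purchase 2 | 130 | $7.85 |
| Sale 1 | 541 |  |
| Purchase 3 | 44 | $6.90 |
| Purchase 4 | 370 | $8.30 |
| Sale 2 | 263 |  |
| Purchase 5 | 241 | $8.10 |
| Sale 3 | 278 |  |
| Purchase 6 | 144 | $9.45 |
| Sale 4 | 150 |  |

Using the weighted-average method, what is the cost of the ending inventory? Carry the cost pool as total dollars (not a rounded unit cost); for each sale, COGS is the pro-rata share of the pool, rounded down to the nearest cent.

Ending inventory = $2,530.76

After Beginning: 208 on hand, pool $1,747.20 (≈ $8.4000 each)
After Purchase 1: 602 on hand, pool $4,426.40 (≈ $7.3528 each)
After Purchase 2: 732 on hand, pool $5,446.90 (≈ $7.4411 each)
Sale 1, sell 541: 541/732 × $5,446.90 → $4,025.64
After Purchase 3: 235 on hand, pool $1,724.86 (≈ $7.3398 each)
After Purchase 4: 605 on hand, pool $4,795.86 (≈ $7.9270 each)
Sale 2, sell 263: 263/605 × $4,795.86 → $2,084.81
After Purchase 5: 583 on hand, pool $4,663.15 (≈ $7.9985 each)
Sale 3, sell 278: 278/583 × $4,663.15 → $2,223.59
After Purchase 6: 449 on hand, pool $3,800.36 (≈ $8.4641 each)
Sale 4, sell 150: 150/449 × $3,800.36 → $1,269.60
Total COGS = $4,025.64 + $2,084.81 + $2,223.59 + $1,269.60 = $9,603.64
Ending inventory (cost pool remaining) = $2,530.76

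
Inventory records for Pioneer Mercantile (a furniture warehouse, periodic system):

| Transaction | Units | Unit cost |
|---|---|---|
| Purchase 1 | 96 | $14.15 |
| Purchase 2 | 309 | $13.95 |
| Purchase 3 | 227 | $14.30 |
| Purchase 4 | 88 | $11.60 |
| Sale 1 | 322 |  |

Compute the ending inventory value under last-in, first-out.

Ending inventory = $5,571.30

Sale 1 (322) [LIFO — newest first]: 88 @ $11.60 + 227 @ $14.30 + 7 @ $13.95 = $4,364.55
Ending inventory: 96 @ $14.15 + 302 @ $13.95 = $5,571.30
Check: goods available $9,935.85 = COGS $4,364.55 + ending $5,571.30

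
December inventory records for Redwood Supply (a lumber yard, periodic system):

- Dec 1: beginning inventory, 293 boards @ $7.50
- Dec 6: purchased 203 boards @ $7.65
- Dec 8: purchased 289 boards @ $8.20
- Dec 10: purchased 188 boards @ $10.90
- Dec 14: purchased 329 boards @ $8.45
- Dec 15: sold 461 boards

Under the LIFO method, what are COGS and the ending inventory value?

COGS = $4,218.85; ending inventory = $6,730.65

Dec 15, 461 sold [LIFO — newest first]: 329 @ $8.45 + 132 @ $10.90 = $4,218.85
Ending inventory: 293 @ $7.50 + 203 @ $7.65 + 289 @ $8.20 + 56 @ $10.90 = $6,730.65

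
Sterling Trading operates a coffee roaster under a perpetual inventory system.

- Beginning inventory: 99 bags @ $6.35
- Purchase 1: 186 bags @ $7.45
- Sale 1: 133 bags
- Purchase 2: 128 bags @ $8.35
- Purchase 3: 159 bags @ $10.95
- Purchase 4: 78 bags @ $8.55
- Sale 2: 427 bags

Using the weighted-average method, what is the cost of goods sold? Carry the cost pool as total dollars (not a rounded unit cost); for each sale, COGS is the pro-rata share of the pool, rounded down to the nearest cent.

After Beginning: 99 on hand, pool $628.65 (≈ $6.3500 each)
After Purchase 1: 285 on hand, pool $2,014.35 (≈ $7.0679 each)
Sale 1, sell 133: 133/285 × $2,014.35 → $940.03
After Purchase 2: 280 on hand, pool $2,143.12 (≈ $7.6540 each)
After Purchase 3: 439 on hand, pool $3,884.17 (≈ $8.8478 each)
After Purchase 4: 517 on hand, pool $4,551.07 (≈ $8.8028 each)
Sale 2, sell 427: 427/517 × $4,551.07 → $3,758.81
Total COGS = $940.03 + $3,758.81 = $4,698.84
Ending inventory (cost pool remaining) = $792.26

COGS = $4,698.84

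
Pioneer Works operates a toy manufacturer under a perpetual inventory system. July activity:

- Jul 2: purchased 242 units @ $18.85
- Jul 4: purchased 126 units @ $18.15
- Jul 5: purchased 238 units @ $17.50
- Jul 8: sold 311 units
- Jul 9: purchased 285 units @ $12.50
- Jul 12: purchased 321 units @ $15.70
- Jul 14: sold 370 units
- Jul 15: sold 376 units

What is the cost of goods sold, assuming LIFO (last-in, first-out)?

Jul 8, 311 sold [LIFO — newest first]: 238 @ $17.50 + 73 @ $18.15 = $5,489.95
Jul 14, 370 sold [LIFO — newest first]: 321 @ $15.70 + 49 @ $12.50 = $5,652.20
Jul 15, 376 sold [LIFO — newest first]: 236 @ $12.50 + 53 @ $18.15 + 87 @ $18.85 = $5,551.90
Total COGS = $5,489.95 + $5,652.20 + $5,551.90 = $16,694.05
Ending inventory: 155 @ $18.85 = $2,921.75
Check: goods available $19,615.80 = COGS $16,694.05 + ending $2,921.75

COGS = $16,694.05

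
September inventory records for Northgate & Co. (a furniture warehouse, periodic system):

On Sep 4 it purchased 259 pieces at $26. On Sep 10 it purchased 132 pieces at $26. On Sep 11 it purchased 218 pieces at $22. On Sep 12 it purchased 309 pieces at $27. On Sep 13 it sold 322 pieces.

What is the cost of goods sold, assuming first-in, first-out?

COGS = $8,372

Sep 13, 322 sold [FIFO — oldest first]: 259 @ $26 + 63 @ $26 = $8,372
Ending inventory: 69 @ $26 + 218 @ $22 + 309 @ $27 = $14,933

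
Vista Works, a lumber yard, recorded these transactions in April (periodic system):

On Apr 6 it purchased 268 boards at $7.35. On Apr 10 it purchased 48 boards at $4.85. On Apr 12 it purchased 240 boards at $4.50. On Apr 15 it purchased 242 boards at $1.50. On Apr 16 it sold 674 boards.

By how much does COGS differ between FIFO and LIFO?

FIFO COGS: 268 @ $7.35 + 48 @ $4.85 + 240 @ $4.50 + 118 @ $1.50 = $3,459.60
LIFO COGS: 242 @ $1.50 + 240 @ $4.50 + 48 @ $4.85 + 144 @ $7.35 = $2,734.20
Difference = |$3,459.60 − $2,734.20| = $725.40

$725.40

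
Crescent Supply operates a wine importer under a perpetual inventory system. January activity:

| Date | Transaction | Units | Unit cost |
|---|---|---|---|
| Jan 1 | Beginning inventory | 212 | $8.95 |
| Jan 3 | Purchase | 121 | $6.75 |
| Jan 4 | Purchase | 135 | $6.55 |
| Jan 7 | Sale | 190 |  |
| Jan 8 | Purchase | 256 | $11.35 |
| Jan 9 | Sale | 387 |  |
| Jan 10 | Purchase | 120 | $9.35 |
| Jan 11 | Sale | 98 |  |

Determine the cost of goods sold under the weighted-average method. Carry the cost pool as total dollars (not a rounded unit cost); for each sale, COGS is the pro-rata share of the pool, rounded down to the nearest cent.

COGS = $6,037.09

After Jan 1: 212 on hand, pool $1,897.40 (≈ $8.9500 each)
After Jan 3: 333 on hand, pool $2,714.15 (≈ $8.1506 each)
After Jan 4: 468 on hand, pool $3,598.40 (≈ $7.6889 each)
Jan 7, sell 190: 190/468 × $3,598.40 → $1,460.88
After Jan 8: 534 on hand, pool $5,043.12 (≈ $9.4440 each)
Jan 9, sell 387: 387/534 × $5,043.12 → $3,654.84
After Jan 10: 267 on hand, pool $2,510.28 (≈ $9.4018 each)
Jan 11, sell 98: 98/267 × $2,510.28 → $921.37
Total COGS = $1,460.88 + $3,654.84 + $921.37 = $6,037.09
Ending inventory (cost pool remaining) = $1,588.91
Check: goods available $7,626.00 = COGS $6,037.09 + ending $1,588.91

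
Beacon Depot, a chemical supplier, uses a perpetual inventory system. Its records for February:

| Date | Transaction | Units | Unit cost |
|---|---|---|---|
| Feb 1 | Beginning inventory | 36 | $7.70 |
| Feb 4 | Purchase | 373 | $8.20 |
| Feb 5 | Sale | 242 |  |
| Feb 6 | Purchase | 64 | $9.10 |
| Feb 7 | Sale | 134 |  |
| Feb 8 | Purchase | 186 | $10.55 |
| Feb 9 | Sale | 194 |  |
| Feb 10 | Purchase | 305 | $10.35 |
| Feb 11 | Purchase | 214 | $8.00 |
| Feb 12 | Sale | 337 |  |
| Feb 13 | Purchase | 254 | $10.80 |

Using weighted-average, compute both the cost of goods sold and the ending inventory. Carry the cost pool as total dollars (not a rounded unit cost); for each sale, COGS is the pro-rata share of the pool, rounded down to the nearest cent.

COGS = $8,189.61; ending inventory = $5,302.84

After Feb 1: 36 on hand, pool $277.20 (≈ $7.7000 each)
After Feb 4: 409 on hand, pool $3,335.80 (≈ $8.1560 each)
Feb 5, sell 242: 242/409 × $3,335.80 → $1,973.74
After Feb 6: 231 on hand, pool $1,944.46 (≈ $8.4176 each)
Feb 7, sell 134: 134/231 × $1,944.46 → $1,127.95
After Feb 8: 283 on hand, pool $2,778.81 (≈ $9.8191 each)
Feb 9, sell 194: 194/283 × $2,778.81 → $1,904.90
After Feb 10: 394 on hand, pool $4,030.66 (≈ $10.2301 each)
After Feb 11: 608 on hand, pool $5,742.66 (≈ $9.4452 each)
Feb 12, sell 337: 337/608 × $5,742.66 → $3,183.02
After Feb 13: 525 on hand, pool $5,302.84 (≈ $10.1006 each)
Total COGS = $1,973.74 + $1,127.95 + $1,904.90 + $3,183.02 = $8,189.61
Ending inventory (cost pool remaining) = $5,302.84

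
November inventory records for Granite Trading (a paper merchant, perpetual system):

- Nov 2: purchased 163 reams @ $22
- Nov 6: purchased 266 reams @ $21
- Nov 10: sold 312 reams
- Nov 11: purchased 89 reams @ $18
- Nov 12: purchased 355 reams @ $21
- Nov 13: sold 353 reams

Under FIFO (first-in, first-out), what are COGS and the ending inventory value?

Nov 10, 312 sold [FIFO — oldest first]: 163 @ $22 + 149 @ $21 = $6,715
Nov 13, 353 sold [FIFO — oldest first]: 117 @ $21 + 89 @ $18 + 147 @ $21 = $7,146
Total COGS = $6,715 + $7,146 = $13,861
Ending inventory: 208 @ $21 = $4,368

COGS = $13,861; ending inventory = $4,368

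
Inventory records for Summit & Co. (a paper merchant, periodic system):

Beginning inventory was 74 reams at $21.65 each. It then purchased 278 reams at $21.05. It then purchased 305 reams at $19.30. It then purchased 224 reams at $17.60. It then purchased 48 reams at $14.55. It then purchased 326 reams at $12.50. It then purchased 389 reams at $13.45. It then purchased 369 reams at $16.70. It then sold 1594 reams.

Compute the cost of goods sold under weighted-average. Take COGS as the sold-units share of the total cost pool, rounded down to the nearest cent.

Sale 1, sell 1594: 1594/2013 × $33,450.65 → $26,487.99
Ending inventory (cost pool remaining) = $6,962.66

COGS = $26,487.99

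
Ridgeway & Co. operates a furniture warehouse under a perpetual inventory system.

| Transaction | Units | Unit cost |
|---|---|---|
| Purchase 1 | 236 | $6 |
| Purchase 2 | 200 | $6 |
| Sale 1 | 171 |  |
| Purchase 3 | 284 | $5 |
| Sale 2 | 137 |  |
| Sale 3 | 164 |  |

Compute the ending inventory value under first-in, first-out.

Ending inventory = $1,240

Sale 1 (171) [FIFO — oldest first]: 171 @ $6 = $1,026
Sale 2 (137) [FIFO — oldest first]: 65 @ $6 + 72 @ $6 = $822
Sale 3 (164) [FIFO — oldest first]: 128 @ $6 + 36 @ $5 = $948
Total COGS = $1,026 + $822 + $948 = $2,796
Ending inventory: 248 @ $5 = $1,240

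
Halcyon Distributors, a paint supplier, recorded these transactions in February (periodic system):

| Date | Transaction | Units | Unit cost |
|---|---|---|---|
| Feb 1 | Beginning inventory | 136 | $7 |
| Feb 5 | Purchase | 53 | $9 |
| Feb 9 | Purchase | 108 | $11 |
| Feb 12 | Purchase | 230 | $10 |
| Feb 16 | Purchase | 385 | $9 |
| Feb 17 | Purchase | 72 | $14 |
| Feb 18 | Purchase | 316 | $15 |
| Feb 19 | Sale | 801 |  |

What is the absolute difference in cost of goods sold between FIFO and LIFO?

FIFO COGS: 136 @ $7 + 53 @ $9 + 108 @ $11 + 230 @ $10 + 274 @ $9 = $7,383
LIFO COGS: 316 @ $15 + 72 @ $14 + 385 @ $9 + 28 @ $10 = $9,493
Difference = |$7,383 − $9,493| = $2,110

$2,110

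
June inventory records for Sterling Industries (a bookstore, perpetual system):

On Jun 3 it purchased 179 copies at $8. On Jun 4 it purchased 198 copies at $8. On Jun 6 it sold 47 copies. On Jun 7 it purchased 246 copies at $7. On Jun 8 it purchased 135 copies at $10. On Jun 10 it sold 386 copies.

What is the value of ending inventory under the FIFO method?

Jun 6, 47 sold [FIFO — oldest first]: 47 @ $8 = $376
Jun 10, 386 sold [FIFO — oldest first]: 132 @ $8 + 198 @ $8 + 56 @ $7 = $3,032
Total COGS = $376 + $3,032 = $3,408
Ending inventory: 190 @ $7 + 135 @ $10 = $2,680
Check: goods available $6,088 = COGS $3,408 + ending $2,680

Ending inventory = $2,680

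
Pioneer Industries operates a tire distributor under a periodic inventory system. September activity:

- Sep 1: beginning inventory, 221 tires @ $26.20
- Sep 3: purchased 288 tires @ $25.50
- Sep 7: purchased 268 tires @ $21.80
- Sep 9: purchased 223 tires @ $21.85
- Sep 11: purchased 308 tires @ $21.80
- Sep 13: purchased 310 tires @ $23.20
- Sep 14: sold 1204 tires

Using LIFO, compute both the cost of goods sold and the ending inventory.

COGS = $27,043.85; ending inventory = $10,711.70

Sep 14, 1204 sold [LIFO — newest first]: 310 @ $23.20 + 308 @ $21.80 + 223 @ $21.85 + 268 @ $21.80 + 95 @ $25.50 = $27,043.85
Ending inventory: 221 @ $26.20 + 193 @ $25.50 = $10,711.70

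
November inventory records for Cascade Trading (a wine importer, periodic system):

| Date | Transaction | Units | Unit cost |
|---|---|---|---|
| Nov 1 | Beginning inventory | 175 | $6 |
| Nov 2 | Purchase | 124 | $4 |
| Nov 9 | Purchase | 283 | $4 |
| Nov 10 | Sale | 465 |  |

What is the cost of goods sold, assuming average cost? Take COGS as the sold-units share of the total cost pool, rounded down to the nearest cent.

Nov 10, sell 465: 465/582 × $2,678.00 → $2,139.63
Ending inventory (cost pool remaining) = $538.37

COGS = $2,139.63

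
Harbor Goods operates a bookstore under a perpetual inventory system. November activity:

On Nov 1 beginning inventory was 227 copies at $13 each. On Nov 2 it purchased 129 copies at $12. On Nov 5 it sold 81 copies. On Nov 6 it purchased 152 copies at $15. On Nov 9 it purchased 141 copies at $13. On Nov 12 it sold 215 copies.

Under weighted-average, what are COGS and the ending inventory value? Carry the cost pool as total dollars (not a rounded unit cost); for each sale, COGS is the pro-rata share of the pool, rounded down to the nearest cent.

COGS = $3,895.99; ending inventory = $4,716.01

After Nov 1: 227 on hand, pool $2,951.00 (≈ $13.0000 each)
After Nov 2: 356 on hand, pool $4,499.00 (≈ $12.6376 each)
Nov 5, sell 81: 81/356 × $4,499.00 → $1,023.64
After Nov 6: 427 on hand, pool $5,755.36 (≈ $13.4786 each)
After Nov 9: 568 on hand, pool $7,588.36 (≈ $13.3598 each)
Nov 12, sell 215: 215/568 × $7,588.36 → $2,872.35
Total COGS = $1,023.64 + $2,872.35 = $3,895.99
Ending inventory (cost pool remaining) = $4,716.01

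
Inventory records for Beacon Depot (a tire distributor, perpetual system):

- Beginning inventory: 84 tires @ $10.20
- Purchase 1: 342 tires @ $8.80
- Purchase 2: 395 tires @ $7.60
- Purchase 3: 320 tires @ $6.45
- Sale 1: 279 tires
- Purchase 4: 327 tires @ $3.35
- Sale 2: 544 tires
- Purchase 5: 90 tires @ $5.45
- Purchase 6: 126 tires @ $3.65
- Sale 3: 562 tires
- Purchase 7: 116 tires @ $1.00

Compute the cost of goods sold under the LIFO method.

COGS = $8,229.45

Sale 1 (279) [LIFO — newest first]: 279 @ $6.45 = $1,799.55
Sale 2 (544) [LIFO — newest first]: 327 @ $3.35 + 41 @ $6.45 + 176 @ $7.60 = $2,697.50
Sale 3 (562) [LIFO — newest first]: 126 @ $3.65 + 90 @ $5.45 + 219 @ $7.60 + 127 @ $8.80 = $3,732.40
Total COGS = $1,799.55 + $2,697.50 + $3,732.40 = $8,229.45
Ending inventory: 84 @ $10.20 + 215 @ $8.80 + 116 @ $1.00 = $2,864.80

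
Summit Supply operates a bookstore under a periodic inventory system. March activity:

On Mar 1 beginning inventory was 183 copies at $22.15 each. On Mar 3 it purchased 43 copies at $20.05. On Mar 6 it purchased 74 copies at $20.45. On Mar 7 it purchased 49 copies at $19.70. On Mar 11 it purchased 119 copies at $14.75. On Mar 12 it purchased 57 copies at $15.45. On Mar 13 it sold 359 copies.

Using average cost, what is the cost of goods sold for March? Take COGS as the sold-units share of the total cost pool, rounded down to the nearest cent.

Mar 13, sell 359: 359/525 × $10,030.10 → $6,858.67
Ending inventory (cost pool remaining) = $3,171.43
Check: goods available $10,030.10 = COGS $6,858.67 + ending $3,171.43

COGS = $6,858.67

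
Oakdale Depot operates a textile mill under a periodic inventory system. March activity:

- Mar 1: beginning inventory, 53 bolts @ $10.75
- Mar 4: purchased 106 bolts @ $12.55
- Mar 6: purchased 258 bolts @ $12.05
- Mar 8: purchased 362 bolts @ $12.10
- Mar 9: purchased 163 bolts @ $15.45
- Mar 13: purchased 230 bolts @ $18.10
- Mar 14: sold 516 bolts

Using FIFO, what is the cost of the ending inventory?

Mar 14, 516 sold [FIFO — oldest first]: 53 @ $10.75 + 106 @ $12.55 + 258 @ $12.05 + 99 @ $12.10 = $6,206.85
Ending inventory: 263 @ $12.10 + 163 @ $15.45 + 230 @ $18.10 = $9,863.65

Ending inventory = $9,863.65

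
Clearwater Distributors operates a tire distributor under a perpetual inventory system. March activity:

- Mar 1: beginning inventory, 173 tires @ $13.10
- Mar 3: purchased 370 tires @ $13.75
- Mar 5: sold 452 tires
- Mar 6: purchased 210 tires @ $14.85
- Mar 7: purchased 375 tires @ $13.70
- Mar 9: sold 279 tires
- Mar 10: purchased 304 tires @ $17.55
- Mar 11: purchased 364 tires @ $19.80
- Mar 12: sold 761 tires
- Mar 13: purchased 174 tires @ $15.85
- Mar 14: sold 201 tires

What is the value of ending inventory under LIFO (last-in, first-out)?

Mar 5, 452 sold [LIFO — newest first]: 370 @ $13.75 + 82 @ $13.10 = $6,161.70
Mar 9, 279 sold [LIFO — newest first]: 279 @ $13.70 = $3,822.30
Mar 12, 761 sold [LIFO — newest first]: 364 @ $19.80 + 304 @ $17.55 + 93 @ $13.70 = $13,816.50
Mar 14, 201 sold [LIFO — newest first]: 174 @ $15.85 + 3 @ $13.70 + 24 @ $14.85 = $3,155.40
Total COGS = $6,161.70 + $3,822.30 + $13,816.50 + $3,155.40 = $26,955.90
Ending inventory: 91 @ $13.10 + 186 @ $14.85 = $3,954.20
Check: goods available $30,910.10 = COGS $26,955.90 + ending $3,954.20

Ending inventory = $3,954.20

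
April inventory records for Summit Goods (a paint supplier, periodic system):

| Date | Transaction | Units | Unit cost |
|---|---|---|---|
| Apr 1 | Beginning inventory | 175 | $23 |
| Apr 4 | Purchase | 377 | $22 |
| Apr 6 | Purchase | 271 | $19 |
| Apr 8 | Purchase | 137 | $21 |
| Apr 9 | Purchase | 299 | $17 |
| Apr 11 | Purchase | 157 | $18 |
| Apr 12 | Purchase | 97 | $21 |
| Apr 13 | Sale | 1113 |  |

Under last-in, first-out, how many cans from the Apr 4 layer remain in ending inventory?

Apr 13, 1113 sold [LIFO — newest first]: 97 @ $21 + 157 @ $18 + 299 @ $17 + 137 @ $21 + 271 @ $19 + 152 @ $22 = $21,316
Ending inventory: 175 @ $23 + 225 @ $22 = $8,975
Check: goods available $30,291 = COGS $21,316 + ending $8,975

225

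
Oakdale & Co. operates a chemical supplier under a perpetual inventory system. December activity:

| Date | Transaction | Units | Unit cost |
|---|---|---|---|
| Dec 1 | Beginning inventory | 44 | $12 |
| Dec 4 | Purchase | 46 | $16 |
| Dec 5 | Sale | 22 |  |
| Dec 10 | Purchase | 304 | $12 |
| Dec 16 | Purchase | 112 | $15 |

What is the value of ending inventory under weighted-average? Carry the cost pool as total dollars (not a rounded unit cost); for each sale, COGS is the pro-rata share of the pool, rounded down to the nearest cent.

Ending inventory = $6,283.03

After Dec 1: 44 on hand, pool $528.00 (≈ $12.0000 each)
After Dec 4: 90 on hand, pool $1,264.00 (≈ $14.0444 each)
Dec 5, sell 22: 22/90 × $1,264.00 → $308.97
After Dec 10: 372 on hand, pool $4,603.03 (≈ $12.3737 each)
After Dec 16: 484 on hand, pool $6,283.03 (≈ $12.9815 each)
Ending inventory (cost pool remaining) = $6,283.03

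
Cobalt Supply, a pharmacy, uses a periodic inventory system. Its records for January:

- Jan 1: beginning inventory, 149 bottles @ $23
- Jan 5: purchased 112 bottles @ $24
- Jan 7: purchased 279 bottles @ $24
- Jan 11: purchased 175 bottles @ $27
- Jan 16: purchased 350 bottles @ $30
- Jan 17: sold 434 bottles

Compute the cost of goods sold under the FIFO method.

Jan 17, 434 sold [FIFO — oldest first]: 149 @ $23 + 112 @ $24 + 173 @ $24 = $10,267
Ending inventory: 106 @ $24 + 175 @ $27 + 350 @ $30 = $17,769

COGS = $10,267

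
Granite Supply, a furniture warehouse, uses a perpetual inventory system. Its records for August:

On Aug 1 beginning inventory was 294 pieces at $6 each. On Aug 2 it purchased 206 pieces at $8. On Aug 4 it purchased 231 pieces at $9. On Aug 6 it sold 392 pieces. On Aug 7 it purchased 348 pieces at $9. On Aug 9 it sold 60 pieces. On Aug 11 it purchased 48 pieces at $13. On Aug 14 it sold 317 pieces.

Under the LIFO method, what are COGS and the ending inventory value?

Aug 6, 392 sold [LIFO — newest first]: 231 @ $9 + 161 @ $8 = $3,367
Aug 9, 60 sold [LIFO — newest first]: 60 @ $9 = $540
Aug 14, 317 sold [LIFO — newest first]: 48 @ $13 + 269 @ $9 = $3,045
Total COGS = $3,367 + $540 + $3,045 = $6,952
Ending inventory: 294 @ $6 + 45 @ $8 + 19 @ $9 = $2,295
Check: goods available $9,247 = COGS $6,952 + ending $2,295

COGS = $6,952; ending inventory = $2,295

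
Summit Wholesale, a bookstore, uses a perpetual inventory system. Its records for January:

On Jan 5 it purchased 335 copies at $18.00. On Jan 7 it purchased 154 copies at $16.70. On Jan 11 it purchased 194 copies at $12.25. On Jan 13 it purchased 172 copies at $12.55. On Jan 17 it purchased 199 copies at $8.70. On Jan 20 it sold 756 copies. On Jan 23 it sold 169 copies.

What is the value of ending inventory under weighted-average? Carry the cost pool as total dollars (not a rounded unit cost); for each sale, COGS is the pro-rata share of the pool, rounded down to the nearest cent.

Ending inventory = $1,819.74

After Jan 5: 335 on hand, pool $6,030.00 (≈ $18.0000 each)
After Jan 7: 489 on hand, pool $8,601.80 (≈ $17.5906 each)
After Jan 11: 683 on hand, pool $10,978.30 (≈ $16.0736 each)
After Jan 13: 855 on hand, pool $13,136.90 (≈ $15.3648 each)
After Jan 17: 1054 on hand, pool $14,868.20 (≈ $14.1065 each)
Jan 20, sell 756: 756/1054 × $14,868.20 → $10,664.47
Jan 23, sell 169: 169/298 × $4,203.73 → $2,383.99
Total COGS = $10,664.47 + $2,383.99 = $13,048.46
Ending inventory (cost pool remaining) = $1,819.74
Check: goods available $14,868.20 = COGS $13,048.46 + ending $1,819.74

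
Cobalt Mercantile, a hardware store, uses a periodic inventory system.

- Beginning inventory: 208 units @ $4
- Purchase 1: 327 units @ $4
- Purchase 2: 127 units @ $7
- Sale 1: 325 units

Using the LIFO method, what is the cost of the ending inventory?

Sale 1 (325) [LIFO — newest first]: 127 @ $7 + 198 @ $4 = $1,681
Ending inventory: 208 @ $4 + 129 @ $4 = $1,348
Check: goods available $3,029 = COGS $1,681 + ending $1,348

Ending inventory = $1,348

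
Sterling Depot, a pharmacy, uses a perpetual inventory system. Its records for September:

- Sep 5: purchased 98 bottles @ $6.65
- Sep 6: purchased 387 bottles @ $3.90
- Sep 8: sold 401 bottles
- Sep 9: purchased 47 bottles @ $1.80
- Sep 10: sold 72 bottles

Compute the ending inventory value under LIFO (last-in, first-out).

Sep 8, 401 sold [LIFO — newest first]: 387 @ $3.90 + 14 @ $6.65 = $1,602.40
Sep 10, 72 sold [LIFO — newest first]: 47 @ $1.80 + 25 @ $6.65 = $250.85
Total COGS = $1,602.40 + $250.85 = $1,853.25
Ending inventory: 59 @ $6.65 = $392.35

Ending inventory = $392.35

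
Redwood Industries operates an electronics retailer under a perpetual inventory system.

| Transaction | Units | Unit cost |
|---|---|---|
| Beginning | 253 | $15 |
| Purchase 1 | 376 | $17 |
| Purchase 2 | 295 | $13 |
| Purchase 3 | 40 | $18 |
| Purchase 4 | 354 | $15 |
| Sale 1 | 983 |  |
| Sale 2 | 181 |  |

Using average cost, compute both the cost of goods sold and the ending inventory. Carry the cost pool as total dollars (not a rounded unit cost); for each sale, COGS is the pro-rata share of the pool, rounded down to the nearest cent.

COGS = $17,709.04; ending inventory = $2,342.96

After Beginning: 253 on hand, pool $3,795.00 (≈ $15.0000 each)
After Purchase 1: 629 on hand, pool $10,187.00 (≈ $16.1955 each)
After Purchase 2: 924 on hand, pool $14,022.00 (≈ $15.1753 each)
After Purchase 3: 964 on hand, pool $14,742.00 (≈ $15.2925 each)
After Purchase 4: 1318 on hand, pool $20,052.00 (≈ $15.2140 each)
Sale 1, sell 983: 983/1318 × $20,052.00 → $14,955.32
Sale 2, sell 181: 181/335 × $5,096.68 → $2,753.72
Total COGS = $14,955.32 + $2,753.72 = $17,709.04
Ending inventory (cost pool remaining) = $2,342.96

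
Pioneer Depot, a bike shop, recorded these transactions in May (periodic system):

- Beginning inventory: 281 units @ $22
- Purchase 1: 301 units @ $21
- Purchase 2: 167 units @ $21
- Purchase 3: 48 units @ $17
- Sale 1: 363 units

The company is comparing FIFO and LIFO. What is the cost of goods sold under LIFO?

FIFO COGS: 281 @ $22 + 82 @ $21 = $7,904
LIFO COGS: 48 @ $17 + 167 @ $21 + 148 @ $21 = $7,431

COGS = $7,431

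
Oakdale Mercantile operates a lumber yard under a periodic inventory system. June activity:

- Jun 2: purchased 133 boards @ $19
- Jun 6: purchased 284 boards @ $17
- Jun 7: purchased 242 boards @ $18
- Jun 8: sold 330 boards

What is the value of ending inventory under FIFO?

Ending inventory = $5,835

Jun 8, 330 sold [FIFO — oldest first]: 133 @ $19 + 197 @ $17 = $5,876
Ending inventory: 87 @ $17 + 242 @ $18 = $5,835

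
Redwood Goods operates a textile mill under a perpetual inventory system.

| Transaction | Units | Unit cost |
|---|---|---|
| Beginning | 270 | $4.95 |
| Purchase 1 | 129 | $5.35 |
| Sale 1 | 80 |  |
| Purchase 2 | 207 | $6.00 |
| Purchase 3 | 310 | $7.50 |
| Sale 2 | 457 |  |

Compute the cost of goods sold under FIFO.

Sale 1 (80) [FIFO — oldest first]: 80 @ $4.95 = $396.00
Sale 2 (457) [FIFO — oldest first]: 190 @ $4.95 + 129 @ $5.35 + 138 @ $6.00 = $2,458.65
Total COGS = $396.00 + $2,458.65 = $2,854.65
Ending inventory: 69 @ $6.00 + 310 @ $7.50 = $2,739.00
Check: goods available $5,593.65 = COGS $2,854.65 + ending $2,739.00

COGS = $2,854.65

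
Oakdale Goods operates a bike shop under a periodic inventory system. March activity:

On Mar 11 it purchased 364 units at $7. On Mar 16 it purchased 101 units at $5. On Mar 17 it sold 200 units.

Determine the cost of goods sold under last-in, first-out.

Mar 17, 200 sold [LIFO — newest first]: 101 @ $5 + 99 @ $7 = $1,198
Ending inventory: 265 @ $7 = $1,855

COGS = $1,198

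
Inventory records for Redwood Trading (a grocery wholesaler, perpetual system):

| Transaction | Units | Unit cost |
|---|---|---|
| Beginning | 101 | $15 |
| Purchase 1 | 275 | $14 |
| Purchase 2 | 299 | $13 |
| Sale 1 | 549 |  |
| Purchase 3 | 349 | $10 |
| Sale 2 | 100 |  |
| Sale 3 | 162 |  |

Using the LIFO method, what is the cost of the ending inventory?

Ending inventory = $2,735

Sale 1 (549) [LIFO — newest first]: 299 @ $13 + 250 @ $14 = $7,387
Sale 2 (100) [LIFO — newest first]: 100 @ $10 = $1,000
Sale 3 (162) [LIFO — newest first]: 162 @ $10 = $1,620
Total COGS = $7,387 + $1,000 + $1,620 = $10,007
Ending inventory: 101 @ $15 + 25 @ $14 + 87 @ $10 = $2,735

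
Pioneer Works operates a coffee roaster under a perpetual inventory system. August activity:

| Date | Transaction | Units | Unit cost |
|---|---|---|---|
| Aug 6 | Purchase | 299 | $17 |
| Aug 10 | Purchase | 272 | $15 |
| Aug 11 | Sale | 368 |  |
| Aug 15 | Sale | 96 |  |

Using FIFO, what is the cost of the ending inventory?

Aug 11, 368 sold [FIFO — oldest first]: 299 @ $17 + 69 @ $15 = $6,118
Aug 15, 96 sold [FIFO — oldest first]: 96 @ $15 = $1,440
Total COGS = $6,118 + $1,440 = $7,558
Ending inventory: 107 @ $15 = $1,605
Check: goods available $9,163 = COGS $7,558 + ending $1,605

Ending inventory = $1,605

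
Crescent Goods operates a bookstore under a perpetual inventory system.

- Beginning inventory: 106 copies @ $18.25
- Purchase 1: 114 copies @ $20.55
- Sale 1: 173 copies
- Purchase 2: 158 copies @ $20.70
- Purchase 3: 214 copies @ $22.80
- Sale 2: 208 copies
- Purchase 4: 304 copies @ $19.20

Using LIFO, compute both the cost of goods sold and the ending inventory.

COGS = $8,161.85; ending inventory = $10,101.95

Sale 1 (173) [LIFO — newest first]: 114 @ $20.55 + 59 @ $18.25 = $3,419.45
Sale 2 (208) [LIFO — newest first]: 208 @ $22.80 = $4,742.40
Total COGS = $3,419.45 + $4,742.40 = $8,161.85
Ending inventory: 47 @ $18.25 + 158 @ $20.70 + 6 @ $22.80 + 304 @ $19.20 = $10,101.95
Check: goods available $18,263.80 = COGS $8,161.85 + ending $10,101.95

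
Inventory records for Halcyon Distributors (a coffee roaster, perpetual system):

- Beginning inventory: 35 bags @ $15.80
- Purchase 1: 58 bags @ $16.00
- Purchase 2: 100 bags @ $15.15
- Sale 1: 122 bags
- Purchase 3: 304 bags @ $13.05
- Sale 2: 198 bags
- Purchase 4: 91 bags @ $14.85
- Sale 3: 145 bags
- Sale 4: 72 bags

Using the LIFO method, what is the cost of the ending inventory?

Sale 1 (122) [LIFO — newest first]: 100 @ $15.15 + 22 @ $16.00 = $1,867.00
Sale 2 (198) [LIFO — newest first]: 198 @ $13.05 = $2,583.90
Sale 3 (145) [LIFO — newest first]: 91 @ $14.85 + 54 @ $13.05 = $2,056.05
Sale 4 (72) [LIFO — newest first]: 52 @ $13.05 + 20 @ $16.00 = $998.60
Total COGS = $1,867.00 + $2,583.90 + $2,056.05 + $998.60 = $7,505.55
Ending inventory: 35 @ $15.80 + 16 @ $16.00 = $809.00
Check: goods available $8,314.55 = COGS $7,505.55 + ending $809.00

Ending inventory = $809.00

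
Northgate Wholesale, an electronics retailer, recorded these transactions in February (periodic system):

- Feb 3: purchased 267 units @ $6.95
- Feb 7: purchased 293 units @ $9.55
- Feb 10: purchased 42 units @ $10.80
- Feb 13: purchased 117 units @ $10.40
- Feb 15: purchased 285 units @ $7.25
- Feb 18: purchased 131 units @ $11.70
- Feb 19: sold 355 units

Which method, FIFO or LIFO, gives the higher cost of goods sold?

FIFO COGS: 267 @ $6.95 + 88 @ $9.55 = $2,696.05
LIFO COGS: 131 @ $11.70 + 224 @ $7.25 = $3,156.70

LIFO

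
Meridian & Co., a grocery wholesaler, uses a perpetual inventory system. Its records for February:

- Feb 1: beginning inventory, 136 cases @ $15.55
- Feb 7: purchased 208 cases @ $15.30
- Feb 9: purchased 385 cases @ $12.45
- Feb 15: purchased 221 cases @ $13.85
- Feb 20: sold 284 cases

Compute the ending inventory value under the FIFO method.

Feb 20, 284 sold [FIFO — oldest first]: 136 @ $15.55 + 148 @ $15.30 = $4,379.20
Ending inventory: 60 @ $15.30 + 385 @ $12.45 + 221 @ $13.85 = $8,772.10
Check: goods available $13,151.30 = COGS $4,379.20 + ending $8,772.10

Ending inventory = $8,772.10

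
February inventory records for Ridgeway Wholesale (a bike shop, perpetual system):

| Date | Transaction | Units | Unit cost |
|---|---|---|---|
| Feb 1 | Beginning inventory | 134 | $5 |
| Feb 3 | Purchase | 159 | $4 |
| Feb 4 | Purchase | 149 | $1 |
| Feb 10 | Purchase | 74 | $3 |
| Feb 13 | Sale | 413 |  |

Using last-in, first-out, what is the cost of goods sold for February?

COGS = $1,162

Feb 13, 413 sold [LIFO — newest first]: 74 @ $3 + 149 @ $1 + 159 @ $4 + 31 @ $5 = $1,162
Ending inventory: 103 @ $5 = $515
Check: goods available $1,677 = COGS $1,162 + ending $515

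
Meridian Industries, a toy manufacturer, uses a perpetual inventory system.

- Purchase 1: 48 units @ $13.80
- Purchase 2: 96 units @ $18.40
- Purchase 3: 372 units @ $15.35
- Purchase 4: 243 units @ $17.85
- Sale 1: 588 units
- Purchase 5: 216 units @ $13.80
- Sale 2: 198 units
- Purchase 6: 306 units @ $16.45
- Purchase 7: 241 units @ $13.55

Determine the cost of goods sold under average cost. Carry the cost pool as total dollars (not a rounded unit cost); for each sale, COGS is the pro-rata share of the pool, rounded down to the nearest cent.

After Purchase 1: 48 on hand, pool $662.40 (≈ $13.8000 each)
After Purchase 2: 144 on hand, pool $2,428.80 (≈ $16.8667 each)
After Purchase 3: 516 on hand, pool $8,139.00 (≈ $15.7733 each)
After Purchase 4: 759 on hand, pool $12,476.55 (≈ $16.4381 each)
Sale 1, sell 588: 588/759 × $12,476.55 → $9,665.62
After Purchase 5: 387 on hand, pool $5,791.73 (≈ $14.9657 each)
Sale 2, sell 198: 198/387 × $5,791.73 → $2,963.21
After Purchase 6: 495 on hand, pool $7,862.22 (≈ $15.8833 each)
After Purchase 7: 736 on hand, pool $11,127.77 (≈ $15.1193 each)
Total COGS = $9,665.62 + $2,963.21 = $12,628.83
Ending inventory (cost pool remaining) = $11,127.77
Check: goods available $23,756.60 = COGS $12,628.83 + ending $11,127.77

COGS = $12,628.83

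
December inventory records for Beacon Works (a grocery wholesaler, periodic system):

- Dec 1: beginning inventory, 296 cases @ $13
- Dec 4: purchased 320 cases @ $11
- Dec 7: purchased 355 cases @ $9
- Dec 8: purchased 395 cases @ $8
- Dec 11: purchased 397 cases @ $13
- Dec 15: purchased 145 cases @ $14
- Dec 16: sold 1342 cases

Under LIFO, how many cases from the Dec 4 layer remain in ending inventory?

270

Dec 16, 1342 sold [LIFO — newest first]: 145 @ $14 + 397 @ $13 + 395 @ $8 + 355 @ $9 + 50 @ $11 = $14,096
Ending inventory: 296 @ $13 + 270 @ $11 = $6,818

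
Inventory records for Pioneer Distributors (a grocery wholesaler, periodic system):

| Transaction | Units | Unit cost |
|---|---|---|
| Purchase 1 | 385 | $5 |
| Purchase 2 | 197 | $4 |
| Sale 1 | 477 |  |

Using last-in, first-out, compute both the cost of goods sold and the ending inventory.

Sale 1 (477) [LIFO — newest first]: 197 @ $4 + 280 @ $5 = $2,188
Ending inventory: 105 @ $5 = $525

COGS = $2,188; ending inventory = $525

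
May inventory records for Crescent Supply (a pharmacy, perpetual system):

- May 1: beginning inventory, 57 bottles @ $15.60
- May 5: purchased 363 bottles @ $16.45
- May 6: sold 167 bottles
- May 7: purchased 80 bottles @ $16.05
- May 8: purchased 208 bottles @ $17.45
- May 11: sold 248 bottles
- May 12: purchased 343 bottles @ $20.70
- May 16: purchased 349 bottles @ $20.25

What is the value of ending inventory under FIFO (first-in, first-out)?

Ending inventory = $19,163.20

May 6, 167 sold [FIFO — oldest first]: 57 @ $15.60 + 110 @ $16.45 = $2,698.70
May 11, 248 sold [FIFO — oldest first]: 248 @ $16.45 = $4,079.60
Total COGS = $2,698.70 + $4,079.60 = $6,778.30
Ending inventory: 5 @ $16.45 + 80 @ $16.05 + 208 @ $17.45 + 343 @ $20.70 + 349 @ $20.25 = $19,163.20
Check: goods available $25,941.50 = COGS $6,778.30 + ending $19,163.20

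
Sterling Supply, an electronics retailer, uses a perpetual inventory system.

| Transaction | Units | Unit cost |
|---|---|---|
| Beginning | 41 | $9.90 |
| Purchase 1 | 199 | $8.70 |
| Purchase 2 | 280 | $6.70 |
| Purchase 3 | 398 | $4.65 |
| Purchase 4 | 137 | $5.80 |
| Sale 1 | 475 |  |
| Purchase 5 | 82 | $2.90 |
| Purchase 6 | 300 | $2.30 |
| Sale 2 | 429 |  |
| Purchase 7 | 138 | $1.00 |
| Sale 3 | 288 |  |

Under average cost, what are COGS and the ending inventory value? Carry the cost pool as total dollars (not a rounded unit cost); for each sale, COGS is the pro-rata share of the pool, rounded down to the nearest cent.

After Beginning: 41 on hand, pool $405.90 (≈ $9.9000 each)
After Purchase 1: 240 on hand, pool $2,137.20 (≈ $8.9050 each)
After Purchase 2: 520 on hand, pool $4,013.20 (≈ $7.7177 each)
After Purchase 3: 918 on hand, pool $5,863.90 (≈ $6.3877 each)
After Purchase 4: 1055 on hand, pool $6,658.50 (≈ $6.3114 each)
Sale 1, sell 475: 475/1055 × $6,658.50 → $2,997.90
After Purchase 5: 662 on hand, pool $3,898.40 (≈ $5.8888 each)
After Purchase 6: 962 on hand, pool $4,588.40 (≈ $4.7696 each)
Sale 2, sell 429: 429/962 × $4,588.40 → $2,046.17
After Purchase 7: 671 on hand, pool $2,680.23 (≈ $3.9944 each)
Sale 3, sell 288: 288/671 × $2,680.23 → $1,150.38
Total COGS = $2,997.90 + $2,046.17 + $1,150.38 = $6,194.45
Ending inventory (cost pool remaining) = $1,529.85

COGS = $6,194.45; ending inventory = $1,529.85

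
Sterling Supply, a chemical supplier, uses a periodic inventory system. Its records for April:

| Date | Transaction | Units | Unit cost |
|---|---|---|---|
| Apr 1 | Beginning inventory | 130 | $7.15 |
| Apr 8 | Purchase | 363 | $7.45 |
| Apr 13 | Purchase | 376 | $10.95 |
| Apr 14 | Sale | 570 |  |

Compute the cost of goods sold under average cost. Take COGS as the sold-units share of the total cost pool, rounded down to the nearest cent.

COGS = $5,084.11

Apr 14, sell 570: 570/869 × $7,751.05 → $5,084.11
Ending inventory (cost pool remaining) = $2,666.94
Check: goods available $7,751.05 = COGS $5,084.11 + ending $2,666.94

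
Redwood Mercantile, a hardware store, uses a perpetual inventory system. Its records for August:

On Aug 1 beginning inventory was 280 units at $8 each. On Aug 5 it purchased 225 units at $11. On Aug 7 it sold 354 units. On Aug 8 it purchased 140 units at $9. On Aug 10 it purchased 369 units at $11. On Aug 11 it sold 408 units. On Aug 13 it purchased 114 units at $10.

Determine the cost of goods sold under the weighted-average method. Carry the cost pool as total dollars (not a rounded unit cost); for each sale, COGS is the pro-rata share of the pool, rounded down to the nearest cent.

After Aug 1: 280 on hand, pool $2,240.00 (≈ $8.0000 each)
After Aug 5: 505 on hand, pool $4,715.00 (≈ $9.3366 each)
Aug 7, sell 354: 354/505 × $4,715.00 → $3,305.16
After Aug 8: 291 on hand, pool $2,669.84 (≈ $9.1747 each)
After Aug 10: 660 on hand, pool $6,728.84 (≈ $10.1952 each)
Aug 11, sell 408: 408/660 × $6,728.84 → $4,159.64
After Aug 13: 366 on hand, pool $3,709.20 (≈ $10.1344 each)
Total COGS = $3,305.16 + $4,159.64 = $7,464.80
Ending inventory (cost pool remaining) = $3,709.20
Check: goods available $11,174.00 = COGS $7,464.80 + ending $3,709.20

COGS = $7,464.80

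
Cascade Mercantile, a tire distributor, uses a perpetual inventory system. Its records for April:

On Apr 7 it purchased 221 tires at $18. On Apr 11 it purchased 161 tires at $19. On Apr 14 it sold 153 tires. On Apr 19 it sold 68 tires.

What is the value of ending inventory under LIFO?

Ending inventory = $2,898

Apr 14, 153 sold [LIFO — newest first]: 153 @ $19 = $2,907
Apr 19, 68 sold [LIFO — newest first]: 8 @ $19 + 60 @ $18 = $1,232
Total COGS = $2,907 + $1,232 = $4,139
Ending inventory: 161 @ $18 = $2,898
Check: goods available $7,037 = COGS $4,139 + ending $2,898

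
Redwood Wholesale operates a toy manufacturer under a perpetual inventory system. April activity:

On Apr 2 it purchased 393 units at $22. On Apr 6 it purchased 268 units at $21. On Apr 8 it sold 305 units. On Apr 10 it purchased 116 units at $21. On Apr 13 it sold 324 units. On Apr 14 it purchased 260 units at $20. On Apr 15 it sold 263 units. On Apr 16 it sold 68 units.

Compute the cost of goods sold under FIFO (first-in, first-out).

Apr 8, 305 sold [FIFO — oldest first]: 305 @ $22 = $6,710
Apr 13, 324 sold [FIFO — oldest first]: 88 @ $22 + 236 @ $21 = $6,892
Apr 15, 263 sold [FIFO — oldest first]: 32 @ $21 + 116 @ $21 + 115 @ $20 = $5,408
Apr 16, 68 sold [FIFO — oldest first]: 68 @ $20 = $1,360
Total COGS = $6,710 + $6,892 + $5,408 + $1,360 = $20,370
Ending inventory: 77 @ $20 = $1,540
Check: goods available $21,910 = COGS $20,370 + ending $1,540

COGS = $20,370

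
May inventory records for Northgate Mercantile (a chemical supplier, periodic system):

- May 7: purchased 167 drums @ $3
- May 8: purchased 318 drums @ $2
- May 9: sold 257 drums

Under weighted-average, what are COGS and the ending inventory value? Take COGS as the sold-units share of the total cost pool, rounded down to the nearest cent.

COGS = $602.49; ending inventory = $534.51

May 9, sell 257: 257/485 × $1,137.00 → $602.49
Ending inventory (cost pool remaining) = $534.51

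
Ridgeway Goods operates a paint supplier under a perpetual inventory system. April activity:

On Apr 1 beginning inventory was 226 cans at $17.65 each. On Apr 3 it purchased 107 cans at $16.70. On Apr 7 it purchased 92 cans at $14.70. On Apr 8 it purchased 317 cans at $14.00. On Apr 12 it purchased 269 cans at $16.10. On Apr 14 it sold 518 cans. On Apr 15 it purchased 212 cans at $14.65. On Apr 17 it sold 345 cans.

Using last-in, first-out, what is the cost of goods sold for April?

COGS = $12,830.20

Apr 14, 518 sold [LIFO — newest first]: 269 @ $16.10 + 249 @ $14.00 = $7,816.90
Apr 17, 345 sold [LIFO — newest first]: 212 @ $14.65 + 68 @ $14.00 + 65 @ $14.70 = $5,013.30
Total COGS = $7,816.90 + $5,013.30 = $12,830.20
Ending inventory: 226 @ $17.65 + 107 @ $16.70 + 27 @ $14.70 = $6,172.70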